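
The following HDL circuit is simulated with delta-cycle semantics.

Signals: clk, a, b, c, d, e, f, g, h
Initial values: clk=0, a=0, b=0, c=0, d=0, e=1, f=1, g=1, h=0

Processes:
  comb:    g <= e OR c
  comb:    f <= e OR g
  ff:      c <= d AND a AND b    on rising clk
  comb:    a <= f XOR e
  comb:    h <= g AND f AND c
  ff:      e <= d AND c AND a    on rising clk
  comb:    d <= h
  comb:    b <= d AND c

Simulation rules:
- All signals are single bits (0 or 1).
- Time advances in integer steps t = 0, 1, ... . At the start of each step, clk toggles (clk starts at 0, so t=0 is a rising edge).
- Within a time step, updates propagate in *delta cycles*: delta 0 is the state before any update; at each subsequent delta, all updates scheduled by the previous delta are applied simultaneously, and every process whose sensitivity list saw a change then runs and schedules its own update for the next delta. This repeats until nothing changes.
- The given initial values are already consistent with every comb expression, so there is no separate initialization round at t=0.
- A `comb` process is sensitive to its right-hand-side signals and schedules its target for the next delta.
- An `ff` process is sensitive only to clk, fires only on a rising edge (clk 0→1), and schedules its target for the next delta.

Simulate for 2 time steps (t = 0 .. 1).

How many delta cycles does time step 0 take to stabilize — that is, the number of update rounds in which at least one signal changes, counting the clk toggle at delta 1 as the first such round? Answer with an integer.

5

t=0 Δ0: a=0 b=0 g=1 clk=0 h=0 c=0 d=0 e=1 f=1
  Δ1: clk:0→1
  Δ2: e:1→0
  Δ3: a:0→1, g:1→0
  Δ4: f:1→0
  Δ5: a:1→0
  (5Δ to stable)
t=1 Δ0: a=0 b=0 g=0 clk=1 h=0 c=0 d=0 e=0 f=0
  Δ1: clk:1→0
  (1Δ to stable)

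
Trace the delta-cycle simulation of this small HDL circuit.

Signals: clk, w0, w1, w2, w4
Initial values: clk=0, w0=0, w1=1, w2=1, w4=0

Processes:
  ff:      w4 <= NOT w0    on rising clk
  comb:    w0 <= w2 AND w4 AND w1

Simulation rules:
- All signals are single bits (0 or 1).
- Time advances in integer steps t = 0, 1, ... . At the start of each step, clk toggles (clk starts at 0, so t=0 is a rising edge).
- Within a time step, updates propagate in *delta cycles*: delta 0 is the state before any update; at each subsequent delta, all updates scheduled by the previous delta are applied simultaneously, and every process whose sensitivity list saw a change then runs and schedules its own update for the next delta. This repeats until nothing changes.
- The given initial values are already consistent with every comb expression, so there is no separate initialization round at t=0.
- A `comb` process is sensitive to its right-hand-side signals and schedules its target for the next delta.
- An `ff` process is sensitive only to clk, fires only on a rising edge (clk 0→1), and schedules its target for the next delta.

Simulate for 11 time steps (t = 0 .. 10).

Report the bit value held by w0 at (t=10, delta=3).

0

t0.Δ0 w0=0 w4=0 w2=1 w1=1 clk=0
t0.Δ1 w0=0 w4=0 w2=1 w1=1 clk=1
t0.Δ2 w0=0 w4=1 w2=1 w1=1 clk=1
t0.Δ3 w0=1 w4=1 w2=1 w1=1 clk=1
t1.Δ0 w0=1 w4=1 w2=1 w1=1 clk=1
t1.Δ1 w0=1 w4=1 w2=1 w1=1 clk=0
t2.Δ0 w0=1 w4=1 w2=1 w1=1 clk=0
t2.Δ1 w0=1 w4=1 w2=1 w1=1 clk=1
t2.Δ2 w0=1 w4=0 w2=1 w1=1 clk=1
t2.Δ3 w0=0 w4=0 w2=1 w1=1 clk=1
t3.Δ0 w0=0 w4=0 w2=1 w1=1 clk=1
t3.Δ1 w0=0 w4=0 w2=1 w1=1 clk=0
t4.Δ0 w0=0 w4=0 w2=1 w1=1 clk=0
t4.Δ1 w0=0 w4=0 w2=1 w1=1 clk=1
t4.Δ2 w0=0 w4=1 w2=1 w1=1 clk=1
t4.Δ3 w0=1 w4=1 w2=1 w1=1 clk=1
t5.Δ0 w0=1 w4=1 w2=1 w1=1 clk=1
t5.Δ1 w0=1 w4=1 w2=1 w1=1 clk=0
t6.Δ0 w0=1 w4=1 w2=1 w1=1 clk=0
t6.Δ1 w0=1 w4=1 w2=1 w1=1 clk=1
t6.Δ2 w0=1 w4=0 w2=1 w1=1 clk=1
t6.Δ3 w0=0 w4=0 w2=1 w1=1 clk=1
t7.Δ0 w0=0 w4=0 w2=1 w1=1 clk=1
t7.Δ1 w0=0 w4=0 w2=1 w1=1 clk=0
t8.Δ0 w0=0 w4=0 w2=1 w1=1 clk=0
t8.Δ1 w0=0 w4=0 w2=1 w1=1 clk=1
t8.Δ2 w0=0 w4=1 w2=1 w1=1 clk=1
t8.Δ3 w0=1 w4=1 w2=1 w1=1 clk=1
t9.Δ0 w0=1 w4=1 w2=1 w1=1 clk=1
t9.Δ1 w0=1 w4=1 w2=1 w1=1 clk=0
t10.Δ0 w0=1 w4=1 w2=1 w1=1 clk=0
t10.Δ1 w0=1 w4=1 w2=1 w1=1 clk=1
t10.Δ2 w0=1 w4=0 w2=1 w1=1 clk=1
t10.Δ3 w0=0 w4=0 w2=1 w1=1 clk=1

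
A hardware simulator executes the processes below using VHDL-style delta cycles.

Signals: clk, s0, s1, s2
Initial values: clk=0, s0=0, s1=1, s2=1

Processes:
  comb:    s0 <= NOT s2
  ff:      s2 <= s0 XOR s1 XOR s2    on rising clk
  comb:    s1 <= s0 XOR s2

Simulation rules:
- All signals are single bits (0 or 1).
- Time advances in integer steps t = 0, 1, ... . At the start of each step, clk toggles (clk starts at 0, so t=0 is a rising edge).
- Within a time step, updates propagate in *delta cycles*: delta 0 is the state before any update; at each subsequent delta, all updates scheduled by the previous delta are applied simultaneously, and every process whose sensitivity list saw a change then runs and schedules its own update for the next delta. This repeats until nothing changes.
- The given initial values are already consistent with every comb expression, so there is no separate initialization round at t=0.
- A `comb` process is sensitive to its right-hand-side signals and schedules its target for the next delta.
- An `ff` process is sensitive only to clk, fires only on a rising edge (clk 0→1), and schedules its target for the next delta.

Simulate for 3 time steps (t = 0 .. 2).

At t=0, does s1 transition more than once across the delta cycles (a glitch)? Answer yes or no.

yes

t=0 Δ0: s2=1 s0=0 clk=0 s1=1
  Δ1: clk:0→1
  Δ2: s2:1→0
  Δ3: s0:0→1, s1:1→0
  Δ4: s1:0→1
  (4Δ to stable)
t=1 Δ0: s2=0 s0=1 clk=1 s1=1
  Δ1: clk:1→0
  (1Δ to stable)
t=2 Δ0: s2=0 s0=1 clk=0 s1=1
  Δ1: clk:0→1
  (1Δ to stable)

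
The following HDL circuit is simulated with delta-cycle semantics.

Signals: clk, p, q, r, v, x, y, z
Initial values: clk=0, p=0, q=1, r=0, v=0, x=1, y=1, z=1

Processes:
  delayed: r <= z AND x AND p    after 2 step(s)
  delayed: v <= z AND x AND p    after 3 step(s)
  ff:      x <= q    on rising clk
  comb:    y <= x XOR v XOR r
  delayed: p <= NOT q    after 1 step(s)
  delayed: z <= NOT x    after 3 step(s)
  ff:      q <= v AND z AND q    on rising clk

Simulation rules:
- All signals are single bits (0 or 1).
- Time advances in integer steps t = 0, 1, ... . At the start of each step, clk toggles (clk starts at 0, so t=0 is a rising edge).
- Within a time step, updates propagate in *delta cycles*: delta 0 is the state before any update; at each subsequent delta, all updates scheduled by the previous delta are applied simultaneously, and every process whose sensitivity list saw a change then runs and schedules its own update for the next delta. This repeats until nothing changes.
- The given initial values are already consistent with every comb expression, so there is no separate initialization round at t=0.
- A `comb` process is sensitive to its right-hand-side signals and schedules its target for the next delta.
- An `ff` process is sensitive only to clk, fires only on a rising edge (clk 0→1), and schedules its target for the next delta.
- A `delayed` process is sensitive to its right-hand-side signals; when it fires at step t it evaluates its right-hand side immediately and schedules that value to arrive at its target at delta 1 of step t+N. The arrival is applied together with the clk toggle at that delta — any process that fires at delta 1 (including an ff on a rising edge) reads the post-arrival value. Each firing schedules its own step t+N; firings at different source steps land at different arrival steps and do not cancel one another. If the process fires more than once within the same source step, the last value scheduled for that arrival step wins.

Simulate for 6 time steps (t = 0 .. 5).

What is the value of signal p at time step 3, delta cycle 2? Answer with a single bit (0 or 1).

1

t0.Δ0 clk=0 r=0 x=1 p=0 y=1 q=1 v=0 z=1
t0.Δ1 clk=1 r=0 x=1 p=0 y=1 q=1 v=0 z=1
t0.Δ2 clk=1 r=0 x=1 p=0 y=1 q=0 v=0 z=1
t1.Δ0 clk=1 r=0 x=1 p=0 y=1 q=0 v=0 z=1
t1.Δ1 clk=0 r=0 x=1 p=1 y=1 q=0 v=0 z=1
t2.Δ0 clk=0 r=0 x=1 p=1 y=1 q=0 v=0 z=1
t2.Δ1 clk=1 r=0 x=1 p=1 y=1 q=0 v=0 z=1
t2.Δ2 clk=1 r=0 x=0 p=1 y=1 q=0 v=0 z=1
t2.Δ3 clk=1 r=0 x=0 p=1 y=0 q=0 v=0 z=1
t3.Δ0 clk=1 r=0 x=0 p=1 y=0 q=0 v=0 z=1
t3.Δ1 clk=0 r=1 x=0 p=1 y=0 q=0 v=0 z=1
t3.Δ2 clk=0 r=1 x=0 p=1 y=1 q=0 v=0 z=1
t4.Δ0 clk=0 r=1 x=0 p=1 y=1 q=0 v=0 z=1
t4.Δ1 clk=1 r=0 x=0 p=1 y=1 q=0 v=1 z=1
t5.Δ0 clk=1 r=0 x=0 p=1 y=1 q=0 v=1 z=1
t5.Δ1 clk=0 r=0 x=0 p=1 y=1 q=0 v=0 z=1
t5.Δ2 clk=0 r=0 x=0 p=1 y=0 q=0 v=0 z=1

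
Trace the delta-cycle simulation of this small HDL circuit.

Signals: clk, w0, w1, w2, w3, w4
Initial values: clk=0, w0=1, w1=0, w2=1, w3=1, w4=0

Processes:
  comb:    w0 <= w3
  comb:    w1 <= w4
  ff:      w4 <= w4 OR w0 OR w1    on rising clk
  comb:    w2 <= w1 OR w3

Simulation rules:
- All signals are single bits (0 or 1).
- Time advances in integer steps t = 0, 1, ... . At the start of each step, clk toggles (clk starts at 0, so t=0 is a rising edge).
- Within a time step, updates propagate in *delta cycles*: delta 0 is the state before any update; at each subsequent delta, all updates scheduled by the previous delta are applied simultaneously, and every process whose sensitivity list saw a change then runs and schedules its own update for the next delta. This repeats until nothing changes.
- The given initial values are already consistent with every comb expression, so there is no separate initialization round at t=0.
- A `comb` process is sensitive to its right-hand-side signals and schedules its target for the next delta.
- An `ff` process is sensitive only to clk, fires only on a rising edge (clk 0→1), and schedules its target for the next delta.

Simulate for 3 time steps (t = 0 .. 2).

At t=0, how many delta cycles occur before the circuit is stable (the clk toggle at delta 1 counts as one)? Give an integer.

3

t0.Δ0 w1=0 clk=0 w4=0 w2=1 w3=1 w0=1
t0.Δ1 w1=0 clk=1 w4=0 w2=1 w3=1 w0=1
t0.Δ2 w1=0 clk=1 w4=1 w2=1 w3=1 w0=1
t0.Δ3 w1=1 clk=1 w4=1 w2=1 w3=1 w0=1
t1.Δ0 w1=1 clk=1 w4=1 w2=1 w3=1 w0=1
t1.Δ1 w1=1 clk=0 w4=1 w2=1 w3=1 w0=1
t2.Δ0 w1=1 clk=0 w4=1 w2=1 w3=1 w0=1
t2.Δ1 w1=1 clk=1 w4=1 w2=1 w3=1 w0=1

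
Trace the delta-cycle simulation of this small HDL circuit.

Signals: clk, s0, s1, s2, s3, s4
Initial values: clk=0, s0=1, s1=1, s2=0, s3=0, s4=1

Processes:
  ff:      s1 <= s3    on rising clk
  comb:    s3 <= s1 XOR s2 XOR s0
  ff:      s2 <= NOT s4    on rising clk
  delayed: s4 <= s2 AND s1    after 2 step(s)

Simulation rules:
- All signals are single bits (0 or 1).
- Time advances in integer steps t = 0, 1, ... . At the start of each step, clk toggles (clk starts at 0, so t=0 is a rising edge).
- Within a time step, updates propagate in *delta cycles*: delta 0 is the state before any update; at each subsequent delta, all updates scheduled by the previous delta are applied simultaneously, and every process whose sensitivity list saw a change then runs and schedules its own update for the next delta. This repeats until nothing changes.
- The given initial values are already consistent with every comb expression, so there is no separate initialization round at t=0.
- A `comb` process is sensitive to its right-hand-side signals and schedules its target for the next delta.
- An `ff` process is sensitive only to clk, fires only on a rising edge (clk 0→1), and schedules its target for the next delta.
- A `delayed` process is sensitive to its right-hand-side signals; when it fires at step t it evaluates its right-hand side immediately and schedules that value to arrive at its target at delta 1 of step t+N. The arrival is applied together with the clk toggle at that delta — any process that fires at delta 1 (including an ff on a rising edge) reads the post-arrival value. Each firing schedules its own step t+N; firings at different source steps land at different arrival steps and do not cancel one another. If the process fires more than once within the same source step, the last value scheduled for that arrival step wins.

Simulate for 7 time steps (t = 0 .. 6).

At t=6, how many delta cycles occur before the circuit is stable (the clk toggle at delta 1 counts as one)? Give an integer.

2

t0.Δ0 s4=1 s2=0 s3=0 clk=0 s0=1 s1=1
t0.Δ1 s4=1 s2=0 s3=0 clk=1 s0=1 s1=1
t0.Δ2 s4=1 s2=0 s3=0 clk=1 s0=1 s1=0
t0.Δ3 s4=1 s2=0 s3=1 clk=1 s0=1 s1=0
t1.Δ0 s4=1 s2=0 s3=1 clk=1 s0=1 s1=0
t1.Δ1 s4=1 s2=0 s3=1 clk=0 s0=1 s1=0
t2.Δ0 s4=1 s2=0 s3=1 clk=0 s0=1 s1=0
t2.Δ1 s4=0 s2=0 s3=1 clk=1 s0=1 s1=0
t2.Δ2 s4=0 s2=1 s3=1 clk=1 s0=1 s1=1
t3.Δ0 s4=0 s2=1 s3=1 clk=1 s0=1 s1=1
t3.Δ1 s4=0 s2=1 s3=1 clk=0 s0=1 s1=1
t4.Δ0 s4=0 s2=1 s3=1 clk=0 s0=1 s1=1
t4.Δ1 s4=1 s2=1 s3=1 clk=1 s0=1 s1=1
t4.Δ2 s4=1 s2=0 s3=1 clk=1 s0=1 s1=1
t4.Δ3 s4=1 s2=0 s3=0 clk=1 s0=1 s1=1
t5.Δ0 s4=1 s2=0 s3=0 clk=1 s0=1 s1=1
t5.Δ1 s4=1 s2=0 s3=0 clk=0 s0=1 s1=1
t6.Δ0 s4=1 s2=0 s3=0 clk=0 s0=1 s1=1
t6.Δ1 s4=0 s2=0 s3=0 clk=1 s0=1 s1=1
t6.Δ2 s4=0 s2=1 s3=0 clk=1 s0=1 s1=0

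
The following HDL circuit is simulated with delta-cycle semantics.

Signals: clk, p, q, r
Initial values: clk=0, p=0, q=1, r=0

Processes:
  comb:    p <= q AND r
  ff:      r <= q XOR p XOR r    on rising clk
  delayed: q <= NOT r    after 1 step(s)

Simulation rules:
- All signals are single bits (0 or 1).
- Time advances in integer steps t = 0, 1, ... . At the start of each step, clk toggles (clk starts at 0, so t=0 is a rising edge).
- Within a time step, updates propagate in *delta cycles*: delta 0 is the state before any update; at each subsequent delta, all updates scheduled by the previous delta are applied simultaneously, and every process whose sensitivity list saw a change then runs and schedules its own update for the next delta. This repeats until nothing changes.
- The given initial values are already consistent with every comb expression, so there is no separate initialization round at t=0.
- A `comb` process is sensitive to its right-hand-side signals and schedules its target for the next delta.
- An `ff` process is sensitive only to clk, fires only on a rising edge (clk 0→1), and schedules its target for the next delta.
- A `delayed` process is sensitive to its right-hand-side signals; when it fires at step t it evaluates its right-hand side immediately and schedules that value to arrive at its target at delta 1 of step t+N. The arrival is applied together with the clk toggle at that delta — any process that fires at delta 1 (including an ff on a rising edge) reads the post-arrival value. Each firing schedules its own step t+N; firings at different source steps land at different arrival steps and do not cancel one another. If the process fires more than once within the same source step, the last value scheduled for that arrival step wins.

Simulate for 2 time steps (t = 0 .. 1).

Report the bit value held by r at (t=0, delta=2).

1

[bits: p,r,clk,q]
t=0: Δ0=0001 Δ1=0011 Δ2=0111 Δ3=1111 | 3Δ
t=1: Δ0=1111 Δ1=1100 Δ2=0100 | 2Δ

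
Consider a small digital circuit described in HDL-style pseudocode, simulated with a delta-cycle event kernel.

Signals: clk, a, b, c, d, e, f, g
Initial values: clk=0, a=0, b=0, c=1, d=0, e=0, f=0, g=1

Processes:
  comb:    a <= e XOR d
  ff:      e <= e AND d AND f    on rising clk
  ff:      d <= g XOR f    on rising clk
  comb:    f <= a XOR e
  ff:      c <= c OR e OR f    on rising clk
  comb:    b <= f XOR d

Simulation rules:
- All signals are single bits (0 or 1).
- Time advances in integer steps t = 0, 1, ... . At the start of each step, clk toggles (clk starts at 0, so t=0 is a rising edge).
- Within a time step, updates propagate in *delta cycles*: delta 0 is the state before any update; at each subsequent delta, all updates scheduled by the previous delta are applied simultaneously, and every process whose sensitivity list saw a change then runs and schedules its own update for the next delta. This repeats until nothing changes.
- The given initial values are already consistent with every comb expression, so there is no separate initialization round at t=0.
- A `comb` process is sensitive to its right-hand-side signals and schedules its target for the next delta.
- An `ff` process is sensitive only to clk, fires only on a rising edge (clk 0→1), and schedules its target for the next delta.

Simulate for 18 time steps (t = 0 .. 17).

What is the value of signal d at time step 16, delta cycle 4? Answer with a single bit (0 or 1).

1

t=0 Δ0: d=0 g=1 clk=0 c=1 b=0 a=0 f=0 e=0
  Δ1: clk:0→1
  Δ2: d:0→1
  Δ3: b:0→1, a:0→1
  Δ4: f:0→1
  Δ5: b:1→0
  (5Δ to stable)
t=1 Δ0: d=1 g=1 clk=1 c=1 b=0 a=1 f=1 e=0
  Δ1: clk:1→0
  (1Δ to stable)
t=2 Δ0: d=1 g=1 clk=0 c=1 b=0 a=1 f=1 e=0
  Δ1: clk:0→1
  Δ2: d:1→0
  Δ3: b:0→1, a:1→0
  Δ4: f:1→0
  Δ5: b:1→0
  (5Δ to stable)
t=3 Δ0: d=0 g=1 clk=1 c=1 b=0 a=0 f=0 e=0
  Δ1: clk:1→0
  (1Δ to stable)
t=4 Δ0: d=0 g=1 clk=0 c=1 b=0 a=0 f=0 e=0
  Δ1: clk:0→1
  Δ2: d:0→1
  Δ3: b:0→1, a:0→1
  Δ4: f:0→1
  Δ5: b:1→0
  (5Δ to stable)
t=5 Δ0: d=1 g=1 clk=1 c=1 b=0 a=1 f=1 e=0
  Δ1: clk:1→0
  (1Δ to stable)
t=6 Δ0: d=1 g=1 clk=0 c=1 b=0 a=1 f=1 e=0
  Δ1: clk:0→1
  Δ2: d:1→0
  Δ3: b:0→1, a:1→0
  Δ4: f:1→0
  Δ5: b:1→0
  (5Δ to stable)
t=7 Δ0: d=0 g=1 clk=1 c=1 b=0 a=0 f=0 e=0
  Δ1: clk:1→0
  (1Δ to stable)
t=8 Δ0: d=0 g=1 clk=0 c=1 b=0 a=0 f=0 e=0
  Δ1: clk:0→1
  Δ2: d:0→1
  Δ3: b:0→1, a:0→1
  Δ4: f:0→1
  Δ5: b:1→0
  (5Δ to stable)
t=9 Δ0: d=1 g=1 clk=1 c=1 b=0 a=1 f=1 e=0
  Δ1: clk:1→0
  (1Δ to stable)
t=10 Δ0: d=1 g=1 clk=0 c=1 b=0 a=1 f=1 e=0
  Δ1: clk:0→1
  Δ2: d:1→0
  Δ3: b:0→1, a:1→0
  Δ4: f:1→0
  Δ5: b:1→0
  (5Δ to stable)
t=11 Δ0: d=0 g=1 clk=1 c=1 b=0 a=0 f=0 e=0
  Δ1: clk:1→0
  (1Δ to stable)
t=12 Δ0: d=0 g=1 clk=0 c=1 b=0 a=0 f=0 e=0
  Δ1: clk:0→1
  Δ2: d:0→1
  Δ3: b:0→1, a:0→1
  Δ4: f:0→1
  Δ5: b:1→0
  (5Δ to stable)
t=13 Δ0: d=1 g=1 clk=1 c=1 b=0 a=1 f=1 e=0
  Δ1: clk:1→0
  (1Δ to stable)
t=14 Δ0: d=1 g=1 clk=0 c=1 b=0 a=1 f=1 e=0
  Δ1: clk:0→1
  Δ2: d:1→0
  Δ3: b:0→1, a:1→0
  Δ4: f:1→0
  Δ5: b:1→0
  (5Δ to stable)
t=15 Δ0: d=0 g=1 clk=1 c=1 b=0 a=0 f=0 e=0
  Δ1: clk:1→0
  (1Δ to stable)
t=16 Δ0: d=0 g=1 clk=0 c=1 b=0 a=0 f=0 e=0
  Δ1: clk:0→1
  Δ2: d:0→1
  Δ3: b:0→1, a:0→1
  Δ4: f:0→1
  Δ5: b:1→0
  (5Δ to stable)
t=17 Δ0: d=1 g=1 clk=1 c=1 b=0 a=1 f=1 e=0
  Δ1: clk:1→0
  (1Δ to stable)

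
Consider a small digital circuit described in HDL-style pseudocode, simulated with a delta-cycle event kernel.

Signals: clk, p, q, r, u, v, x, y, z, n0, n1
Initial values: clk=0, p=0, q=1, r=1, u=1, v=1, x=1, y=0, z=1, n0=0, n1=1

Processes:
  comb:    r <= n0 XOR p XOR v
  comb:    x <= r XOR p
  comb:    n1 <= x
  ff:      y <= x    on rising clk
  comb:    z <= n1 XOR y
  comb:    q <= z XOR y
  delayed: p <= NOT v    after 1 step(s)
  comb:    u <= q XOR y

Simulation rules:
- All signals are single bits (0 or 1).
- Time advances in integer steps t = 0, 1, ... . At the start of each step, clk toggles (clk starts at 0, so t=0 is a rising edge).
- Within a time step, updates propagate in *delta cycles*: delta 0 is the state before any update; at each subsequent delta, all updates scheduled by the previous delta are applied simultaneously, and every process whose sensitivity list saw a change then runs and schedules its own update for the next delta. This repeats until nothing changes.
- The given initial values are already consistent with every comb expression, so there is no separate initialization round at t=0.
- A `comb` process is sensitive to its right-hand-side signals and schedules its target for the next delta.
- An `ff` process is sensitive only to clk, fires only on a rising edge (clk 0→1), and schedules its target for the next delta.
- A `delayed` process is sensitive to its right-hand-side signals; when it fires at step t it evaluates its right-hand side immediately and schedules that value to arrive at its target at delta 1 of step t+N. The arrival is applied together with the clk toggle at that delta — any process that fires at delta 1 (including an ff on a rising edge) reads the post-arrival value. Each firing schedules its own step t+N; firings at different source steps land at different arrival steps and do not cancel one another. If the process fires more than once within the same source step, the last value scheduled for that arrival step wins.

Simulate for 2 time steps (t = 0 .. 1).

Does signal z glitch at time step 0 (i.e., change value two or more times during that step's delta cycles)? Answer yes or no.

t=0 Δ0: n0=0 z=1 clk=0 u=1 v=1 q=1 x=1 p=0 r=1 y=0 n1=1
  Δ1: clk:0→1
  Δ2: y:0→1
  Δ3: z:1→0, u:1→0, q:1→0
  Δ4: u:0→1, q:0→1
  Δ5: u:1→0
  (5Δ to stable)
t=1 Δ0: n0=0 z=0 clk=1 u=0 v=1 q=1 x=1 p=0 r=1 y=1 n1=1
  Δ1: clk:1→0
  (1Δ to stable)

no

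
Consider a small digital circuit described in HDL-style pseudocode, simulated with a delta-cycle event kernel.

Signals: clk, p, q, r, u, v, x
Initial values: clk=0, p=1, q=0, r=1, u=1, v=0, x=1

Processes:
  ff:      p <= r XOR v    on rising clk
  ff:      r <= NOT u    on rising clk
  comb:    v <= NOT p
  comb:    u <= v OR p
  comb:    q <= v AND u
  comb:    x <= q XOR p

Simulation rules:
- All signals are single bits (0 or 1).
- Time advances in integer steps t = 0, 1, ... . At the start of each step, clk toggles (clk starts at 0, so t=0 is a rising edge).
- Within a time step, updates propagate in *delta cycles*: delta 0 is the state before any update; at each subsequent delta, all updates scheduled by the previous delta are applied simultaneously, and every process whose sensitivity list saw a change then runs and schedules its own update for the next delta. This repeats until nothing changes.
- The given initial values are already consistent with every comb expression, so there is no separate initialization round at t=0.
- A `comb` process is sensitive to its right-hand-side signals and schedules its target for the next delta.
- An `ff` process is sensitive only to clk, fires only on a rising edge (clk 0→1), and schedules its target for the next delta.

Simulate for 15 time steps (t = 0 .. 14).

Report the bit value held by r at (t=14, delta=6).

0

t=0 Δ0: u=1 p=1 r=1 v=0 x=1 q=0 clk=0
  Δ1: clk:0→1
  Δ2: r:1→0
  (2Δ to stable)
t=1 Δ0: u=1 p=1 r=0 v=0 x=1 q=0 clk=1
  Δ1: clk:1→0
  (1Δ to stable)
t=2 Δ0: u=1 p=1 r=0 v=0 x=1 q=0 clk=0
  Δ1: clk:0→1
  Δ2: p:1→0
  Δ3: u:1→0, v:0→1, x:1→0
  Δ4: u:0→1
  Δ5: q:0→1
  Δ6: x:0→1
  (6Δ to stable)
t=3 Δ0: u=1 p=0 r=0 v=1 x=1 q=1 clk=1
  Δ1: clk:1→0
  (1Δ to stable)
t=4 Δ0: u=1 p=0 r=0 v=1 x=1 q=1 clk=0
  Δ1: clk:0→1
  Δ2: p:0→1
  Δ3: v:1→0, x:1→0
  Δ4: q:1→0
  Δ5: x:0→1
  (5Δ to stable)
t=5 Δ0: u=1 p=1 r=0 v=0 x=1 q=0 clk=1
  Δ1: clk:1→0
  (1Δ to stable)
t=6 Δ0: u=1 p=1 r=0 v=0 x=1 q=0 clk=0
  Δ1: clk:0→1
  Δ2: p:1→0
  Δ3: u:1→0, v:0→1, x:1→0
  Δ4: u:0→1
  Δ5: q:0→1
  Δ6: x:0→1
  (6Δ to stable)
t=7 Δ0: u=1 p=0 r=0 v=1 x=1 q=1 clk=1
  Δ1: clk:1→0
  (1Δ to stable)
t=8 Δ0: u=1 p=0 r=0 v=1 x=1 q=1 clk=0
  Δ1: clk:0→1
  Δ2: p:0→1
  Δ3: v:1→0, x:1→0
  Δ4: q:1→0
  Δ5: x:0→1
  (5Δ to stable)
t=9 Δ0: u=1 p=1 r=0 v=0 x=1 q=0 clk=1
  Δ1: clk:1→0
  (1Δ to stable)
t=10 Δ0: u=1 p=1 r=0 v=0 x=1 q=0 clk=0
  Δ1: clk:0→1
  Δ2: p:1→0
  Δ3: u:1→0, v:0→1, x:1→0
  Δ4: u:0→1
  Δ5: q:0→1
  Δ6: x:0→1
  (6Δ to stable)
t=11 Δ0: u=1 p=0 r=0 v=1 x=1 q=1 clk=1
  Δ1: clk:1→0
  (1Δ to stable)
t=12 Δ0: u=1 p=0 r=0 v=1 x=1 q=1 clk=0
  Δ1: clk:0→1
  Δ2: p:0→1
  Δ3: v:1→0, x:1→0
  Δ4: q:1→0
  Δ5: x:0→1
  (5Δ to stable)
t=13 Δ0: u=1 p=1 r=0 v=0 x=1 q=0 clk=1
  Δ1: clk:1→0
  (1Δ to stable)
t=14 Δ0: u=1 p=1 r=0 v=0 x=1 q=0 clk=0
  Δ1: clk:0→1
  Δ2: p:1→0
  Δ3: u:1→0, v:0→1, x:1→0
  Δ4: u:0→1
  Δ5: q:0→1
  Δ6: x:0→1
  (6Δ to stable)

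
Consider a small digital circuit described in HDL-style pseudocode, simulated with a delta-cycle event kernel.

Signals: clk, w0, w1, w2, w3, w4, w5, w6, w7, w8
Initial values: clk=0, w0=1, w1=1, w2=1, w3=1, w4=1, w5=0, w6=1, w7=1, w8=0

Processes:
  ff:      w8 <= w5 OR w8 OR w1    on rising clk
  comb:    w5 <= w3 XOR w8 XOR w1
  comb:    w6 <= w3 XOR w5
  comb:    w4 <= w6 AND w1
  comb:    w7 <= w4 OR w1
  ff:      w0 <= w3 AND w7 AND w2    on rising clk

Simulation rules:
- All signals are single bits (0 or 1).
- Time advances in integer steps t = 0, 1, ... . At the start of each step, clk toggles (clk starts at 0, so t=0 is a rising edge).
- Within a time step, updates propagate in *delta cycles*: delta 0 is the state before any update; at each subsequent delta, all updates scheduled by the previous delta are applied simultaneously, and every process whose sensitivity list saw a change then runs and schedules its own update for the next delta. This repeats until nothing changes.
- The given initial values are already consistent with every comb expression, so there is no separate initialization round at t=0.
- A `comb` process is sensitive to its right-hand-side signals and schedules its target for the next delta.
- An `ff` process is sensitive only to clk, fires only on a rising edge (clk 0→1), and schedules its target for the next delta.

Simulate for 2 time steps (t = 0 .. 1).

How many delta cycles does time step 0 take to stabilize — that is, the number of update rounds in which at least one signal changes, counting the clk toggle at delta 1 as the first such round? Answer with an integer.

5

[bits: w7,w4,w1,w3,w2,w0,clk,w5,w8,w6]
t=0: Δ0=1111110001 Δ1=1111111001 Δ2=1111111011 Δ3=1111111111 Δ4=1111111110 Δ5=1011111110 | 5Δ
t=1: Δ0=1011111110 Δ1=1011110110 | 1Δ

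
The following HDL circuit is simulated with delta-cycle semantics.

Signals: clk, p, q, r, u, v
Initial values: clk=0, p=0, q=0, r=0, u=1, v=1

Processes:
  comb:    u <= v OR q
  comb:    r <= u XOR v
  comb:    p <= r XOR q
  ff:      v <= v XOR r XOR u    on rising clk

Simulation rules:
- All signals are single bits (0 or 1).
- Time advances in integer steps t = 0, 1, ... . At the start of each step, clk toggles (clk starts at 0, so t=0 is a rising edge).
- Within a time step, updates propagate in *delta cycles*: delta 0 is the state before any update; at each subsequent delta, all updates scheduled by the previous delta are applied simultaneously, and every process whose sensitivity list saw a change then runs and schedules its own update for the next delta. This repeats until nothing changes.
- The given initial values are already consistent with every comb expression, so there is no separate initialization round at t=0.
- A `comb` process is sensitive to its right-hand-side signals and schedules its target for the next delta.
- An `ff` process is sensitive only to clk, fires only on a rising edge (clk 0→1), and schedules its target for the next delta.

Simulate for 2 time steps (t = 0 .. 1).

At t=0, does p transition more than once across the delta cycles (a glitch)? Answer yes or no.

yes

t0.Δ0 r=0 v=1 u=1 clk=0 q=0 p=0
t0.Δ1 r=0 v=1 u=1 clk=1 q=0 p=0
t0.Δ2 r=0 v=0 u=1 clk=1 q=0 p=0
t0.Δ3 r=1 v=0 u=0 clk=1 q=0 p=0
t0.Δ4 r=0 v=0 u=0 clk=1 q=0 p=1
t0.Δ5 r=0 v=0 u=0 clk=1 q=0 p=0
t1.Δ0 r=0 v=0 u=0 clk=1 q=0 p=0
t1.Δ1 r=0 v=0 u=0 clk=0 q=0 p=0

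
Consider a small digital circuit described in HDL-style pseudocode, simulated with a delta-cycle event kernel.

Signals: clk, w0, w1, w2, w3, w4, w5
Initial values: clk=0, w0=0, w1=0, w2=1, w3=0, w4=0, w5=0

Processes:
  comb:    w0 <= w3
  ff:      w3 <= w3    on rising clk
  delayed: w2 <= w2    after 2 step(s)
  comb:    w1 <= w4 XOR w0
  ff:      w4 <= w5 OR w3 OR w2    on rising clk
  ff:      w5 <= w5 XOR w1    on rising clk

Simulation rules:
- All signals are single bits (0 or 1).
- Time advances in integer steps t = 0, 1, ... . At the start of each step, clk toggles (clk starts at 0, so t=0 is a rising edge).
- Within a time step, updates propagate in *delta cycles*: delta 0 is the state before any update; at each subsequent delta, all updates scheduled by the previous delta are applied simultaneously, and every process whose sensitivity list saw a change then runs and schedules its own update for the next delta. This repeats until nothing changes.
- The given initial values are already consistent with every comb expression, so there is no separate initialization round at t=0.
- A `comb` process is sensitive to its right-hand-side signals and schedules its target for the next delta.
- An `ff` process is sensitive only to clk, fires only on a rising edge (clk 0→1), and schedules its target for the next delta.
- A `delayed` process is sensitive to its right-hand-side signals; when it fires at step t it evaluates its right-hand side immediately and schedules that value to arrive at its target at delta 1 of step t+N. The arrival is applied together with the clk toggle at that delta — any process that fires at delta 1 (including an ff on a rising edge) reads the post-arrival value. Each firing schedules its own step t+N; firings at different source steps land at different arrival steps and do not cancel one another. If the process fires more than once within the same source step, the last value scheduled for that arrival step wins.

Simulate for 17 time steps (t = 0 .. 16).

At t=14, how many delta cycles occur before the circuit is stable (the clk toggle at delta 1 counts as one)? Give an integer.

t=0 Δ0: w0=0 w4=0 w5=0 w1=0 clk=0 w3=0 w2=1
  Δ1: clk:0→1
  Δ2: w4:0→1
  Δ3: w1:0→1
  (3Δ to stable)
t=1 Δ0: w0=0 w4=1 w5=0 w1=1 clk=1 w3=0 w2=1
  Δ1: clk:1→0
  (1Δ to stable)
t=2 Δ0: w0=0 w4=1 w5=0 w1=1 clk=0 w3=0 w2=1
  Δ1: clk:0→1
  Δ2: w5:0→1
  (2Δ to stable)
t=3 Δ0: w0=0 w4=1 w5=1 w1=1 clk=1 w3=0 w2=1
  Δ1: clk:1→0
  (1Δ to stable)
t=4 Δ0: w0=0 w4=1 w5=1 w1=1 clk=0 w3=0 w2=1
  Δ1: clk:0→1
  Δ2: w5:1→0
  (2Δ to stable)
t=5 Δ0: w0=0 w4=1 w5=0 w1=1 clk=1 w3=0 w2=1
  Δ1: clk:1→0
  (1Δ to stable)
t=6 Δ0: w0=0 w4=1 w5=0 w1=1 clk=0 w3=0 w2=1
  Δ1: clk:0→1
  Δ2: w5:0→1
  (2Δ to stable)
t=7 Δ0: w0=0 w4=1 w5=1 w1=1 clk=1 w3=0 w2=1
  Δ1: clk:1→0
  (1Δ to stable)
t=8 Δ0: w0=0 w4=1 w5=1 w1=1 clk=0 w3=0 w2=1
  Δ1: clk:0→1
  Δ2: w5:1→0
  (2Δ to stable)
t=9 Δ0: w0=0 w4=1 w5=0 w1=1 clk=1 w3=0 w2=1
  Δ1: clk:1→0
  (1Δ to stable)
t=10 Δ0: w0=0 w4=1 w5=0 w1=1 clk=0 w3=0 w2=1
  Δ1: clk:0→1
  Δ2: w5:0→1
  (2Δ to stable)
t=11 Δ0: w0=0 w4=1 w5=1 w1=1 clk=1 w3=0 w2=1
  Δ1: clk:1→0
  (1Δ to stable)
t=12 Δ0: w0=0 w4=1 w5=1 w1=1 clk=0 w3=0 w2=1
  Δ1: clk:0→1
  Δ2: w5:1→0
  (2Δ to stable)
t=13 Δ0: w0=0 w4=1 w5=0 w1=1 clk=1 w3=0 w2=1
  Δ1: clk:1→0
  (1Δ to stable)
t=14 Δ0: w0=0 w4=1 w5=0 w1=1 clk=0 w3=0 w2=1
  Δ1: clk:0→1
  Δ2: w5:0→1
  (2Δ to stable)
t=15 Δ0: w0=0 w4=1 w5=1 w1=1 clk=1 w3=0 w2=1
  Δ1: clk:1→0
  (1Δ to stable)
t=16 Δ0: w0=0 w4=1 w5=1 w1=1 clk=0 w3=0 w2=1
  Δ1: clk:0→1
  Δ2: w5:1→0
  (2Δ to stable)

2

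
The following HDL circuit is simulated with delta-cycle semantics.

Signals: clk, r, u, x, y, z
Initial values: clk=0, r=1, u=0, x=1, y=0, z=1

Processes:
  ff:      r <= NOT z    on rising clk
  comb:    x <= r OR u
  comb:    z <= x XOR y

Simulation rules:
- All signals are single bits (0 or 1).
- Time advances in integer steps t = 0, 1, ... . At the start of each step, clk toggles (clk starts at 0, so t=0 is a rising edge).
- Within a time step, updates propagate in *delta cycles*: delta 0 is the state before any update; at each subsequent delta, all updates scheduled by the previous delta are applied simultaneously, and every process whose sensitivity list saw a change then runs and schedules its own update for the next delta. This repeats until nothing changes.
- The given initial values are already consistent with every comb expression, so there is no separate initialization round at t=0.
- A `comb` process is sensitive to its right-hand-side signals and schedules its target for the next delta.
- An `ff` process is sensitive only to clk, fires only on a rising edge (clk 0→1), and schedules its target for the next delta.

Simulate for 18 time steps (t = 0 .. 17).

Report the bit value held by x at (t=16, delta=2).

1

t0.Δ0 z=1 r=1 x=1 clk=0 y=0 u=0
t0.Δ1 z=1 r=1 x=1 clk=1 y=0 u=0
t0.Δ2 z=1 r=0 x=1 clk=1 y=0 u=0
t0.Δ3 z=1 r=0 x=0 clk=1 y=0 u=0
t0.Δ4 z=0 r=0 x=0 clk=1 y=0 u=0
t1.Δ0 z=0 r=0 x=0 clk=1 y=0 u=0
t1.Δ1 z=0 r=0 x=0 clk=0 y=0 u=0
t2.Δ0 z=0 r=0 x=0 clk=0 y=0 u=0
t2.Δ1 z=0 r=0 x=0 clk=1 y=0 u=0
t2.Δ2 z=0 r=1 x=0 clk=1 y=0 u=0
t2.Δ3 z=0 r=1 x=1 clk=1 y=0 u=0
t2.Δ4 z=1 r=1 x=1 clk=1 y=0 u=0
t3.Δ0 z=1 r=1 x=1 clk=1 y=0 u=0
t3.Δ1 z=1 r=1 x=1 clk=0 y=0 u=0
t4.Δ0 z=1 r=1 x=1 clk=0 y=0 u=0
t4.Δ1 z=1 r=1 x=1 clk=1 y=0 u=0
t4.Δ2 z=1 r=0 x=1 clk=1 y=0 u=0
t4.Δ3 z=1 r=0 x=0 clk=1 y=0 u=0
t4.Δ4 z=0 r=0 x=0 clk=1 y=0 u=0
t5.Δ0 z=0 r=0 x=0 clk=1 y=0 u=0
t5.Δ1 z=0 r=0 x=0 clk=0 y=0 u=0
t6.Δ0 z=0 r=0 x=0 clk=0 y=0 u=0
t6.Δ1 z=0 r=0 x=0 clk=1 y=0 u=0
t6.Δ2 z=0 r=1 x=0 clk=1 y=0 u=0
t6.Δ3 z=0 r=1 x=1 clk=1 y=0 u=0
t6.Δ4 z=1 r=1 x=1 clk=1 y=0 u=0
t7.Δ0 z=1 r=1 x=1 clk=1 y=0 u=0
t7.Δ1 z=1 r=1 x=1 clk=0 y=0 u=0
t8.Δ0 z=1 r=1 x=1 clk=0 y=0 u=0
t8.Δ1 z=1 r=1 x=1 clk=1 y=0 u=0
t8.Δ2 z=1 r=0 x=1 clk=1 y=0 u=0
t8.Δ3 z=1 r=0 x=0 clk=1 y=0 u=0
t8.Δ4 z=0 r=0 x=0 clk=1 y=0 u=0
t9.Δ0 z=0 r=0 x=0 clk=1 y=0 u=0
t9.Δ1 z=0 r=0 x=0 clk=0 y=0 u=0
t10.Δ0 z=0 r=0 x=0 clk=0 y=0 u=0
t10.Δ1 z=0 r=0 x=0 clk=1 y=0 u=0
t10.Δ2 z=0 r=1 x=0 clk=1 y=0 u=0
t10.Δ3 z=0 r=1 x=1 clk=1 y=0 u=0
t10.Δ4 z=1 r=1 x=1 clk=1 y=0 u=0
t11.Δ0 z=1 r=1 x=1 clk=1 y=0 u=0
t11.Δ1 z=1 r=1 x=1 clk=0 y=0 u=0
t12.Δ0 z=1 r=1 x=1 clk=0 y=0 u=0
t12.Δ1 z=1 r=1 x=1 clk=1 y=0 u=0
t12.Δ2 z=1 r=0 x=1 clk=1 y=0 u=0
t12.Δ3 z=1 r=0 x=0 clk=1 y=0 u=0
t12.Δ4 z=0 r=0 x=0 clk=1 y=0 u=0
t13.Δ0 z=0 r=0 x=0 clk=1 y=0 u=0
t13.Δ1 z=0 r=0 x=0 clk=0 y=0 u=0
t14.Δ0 z=0 r=0 x=0 clk=0 y=0 u=0
t14.Δ1 z=0 r=0 x=0 clk=1 y=0 u=0
t14.Δ2 z=0 r=1 x=0 clk=1 y=0 u=0
t14.Δ3 z=0 r=1 x=1 clk=1 y=0 u=0
t14.Δ4 z=1 r=1 x=1 clk=1 y=0 u=0
t15.Δ0 z=1 r=1 x=1 clk=1 y=0 u=0
t15.Δ1 z=1 r=1 x=1 clk=0 y=0 u=0
t16.Δ0 z=1 r=1 x=1 clk=0 y=0 u=0
t16.Δ1 z=1 r=1 x=1 clk=1 y=0 u=0
t16.Δ2 z=1 r=0 x=1 clk=1 y=0 u=0
t16.Δ3 z=1 r=0 x=0 clk=1 y=0 u=0
t16.Δ4 z=0 r=0 x=0 clk=1 y=0 u=0
t17.Δ0 z=0 r=0 x=0 clk=1 y=0 u=0
t17.Δ1 z=0 r=0 x=0 clk=0 y=0 u=0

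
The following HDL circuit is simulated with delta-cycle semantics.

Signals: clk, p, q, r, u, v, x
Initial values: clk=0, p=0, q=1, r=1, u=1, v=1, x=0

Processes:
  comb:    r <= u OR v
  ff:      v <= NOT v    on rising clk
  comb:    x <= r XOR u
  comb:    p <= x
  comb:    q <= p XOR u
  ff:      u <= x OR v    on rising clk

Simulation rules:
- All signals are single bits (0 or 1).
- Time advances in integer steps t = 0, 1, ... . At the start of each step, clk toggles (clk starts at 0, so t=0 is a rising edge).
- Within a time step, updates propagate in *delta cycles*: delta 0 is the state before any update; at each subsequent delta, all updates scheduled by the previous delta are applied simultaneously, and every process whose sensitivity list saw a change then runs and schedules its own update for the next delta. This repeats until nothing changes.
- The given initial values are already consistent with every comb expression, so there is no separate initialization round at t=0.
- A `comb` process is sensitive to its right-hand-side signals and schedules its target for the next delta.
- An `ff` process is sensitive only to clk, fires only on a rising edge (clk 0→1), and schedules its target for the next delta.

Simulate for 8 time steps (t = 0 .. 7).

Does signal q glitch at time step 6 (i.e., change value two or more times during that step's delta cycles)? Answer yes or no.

yes

[bits: p,q,v,x,u,r,clk]
t=0: Δ0=0110110 Δ1=0110111 Δ2=0100111 | 2Δ
t=1: Δ0=0100111 Δ1=0100110 | 1Δ
t=2: Δ0=0100110 Δ1=0100111 Δ2=0110011 Δ3=0011011 Δ4=1011011 Δ5=1111011 | 5Δ
t=3: Δ0=1111011 Δ1=1111010 | 1Δ
t=4: Δ0=1111010 Δ1=1111011 Δ2=1101111 Δ3=1000111 Δ4=0000111 Δ5=0100111 | 5Δ
t=5: Δ0=0100111 Δ1=0100110 | 1Δ
t=6: Δ0=0100110 Δ1=0100111 Δ2=0110011 Δ3=0011011 Δ4=1011011 Δ5=1111011 | 5Δ
t=7: Δ0=1111011 Δ1=1111010 | 1Δ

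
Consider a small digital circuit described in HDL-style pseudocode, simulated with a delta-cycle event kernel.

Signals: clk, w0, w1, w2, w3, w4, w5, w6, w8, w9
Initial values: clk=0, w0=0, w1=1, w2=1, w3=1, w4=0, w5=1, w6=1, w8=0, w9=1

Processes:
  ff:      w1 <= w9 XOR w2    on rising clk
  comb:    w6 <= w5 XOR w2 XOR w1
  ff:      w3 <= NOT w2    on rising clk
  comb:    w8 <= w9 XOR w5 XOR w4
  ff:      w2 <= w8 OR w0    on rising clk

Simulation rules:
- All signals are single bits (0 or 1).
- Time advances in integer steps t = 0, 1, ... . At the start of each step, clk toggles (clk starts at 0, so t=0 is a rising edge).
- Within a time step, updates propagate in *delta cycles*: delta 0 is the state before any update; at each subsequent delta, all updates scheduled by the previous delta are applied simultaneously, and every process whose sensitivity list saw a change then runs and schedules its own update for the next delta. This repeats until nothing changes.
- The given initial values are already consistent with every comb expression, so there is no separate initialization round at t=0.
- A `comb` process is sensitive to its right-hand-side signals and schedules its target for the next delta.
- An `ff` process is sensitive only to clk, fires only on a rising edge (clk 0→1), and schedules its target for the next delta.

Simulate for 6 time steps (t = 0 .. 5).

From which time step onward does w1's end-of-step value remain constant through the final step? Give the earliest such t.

t=0 Δ0: w8=0 clk=0 w6=1 w1=1 w0=0 w5=1 w2=1 w3=1 w9=1 w4=0
  Δ1: clk:0→1
  Δ2: w1:1→0, w2:1→0, w3:1→0
  (2Δ to stable)
t=1 Δ0: w8=0 clk=1 w6=1 w1=0 w0=0 w5=1 w2=0 w3=0 w9=1 w4=0
  Δ1: clk:1→0
  (1Δ to stable)
t=2 Δ0: w8=0 clk=0 w6=1 w1=0 w0=0 w5=1 w2=0 w3=0 w9=1 w4=0
  Δ1: clk:0→1
  Δ2: w1:0→1, w3:0→1
  Δ3: w6:1→0
  (3Δ to stable)
t=3 Δ0: w8=0 clk=1 w6=0 w1=1 w0=0 w5=1 w2=0 w3=1 w9=1 w4=0
  Δ1: clk:1→0
  (1Δ to stable)
t=4 Δ0: w8=0 clk=0 w6=0 w1=1 w0=0 w5=1 w2=0 w3=1 w9=1 w4=0
  Δ1: clk:0→1
  (1Δ to stable)
t=5 Δ0: w8=0 clk=1 w6=0 w1=1 w0=0 w5=1 w2=0 w3=1 w9=1 w4=0
  Δ1: clk:1→0
  (1Δ to stable)

2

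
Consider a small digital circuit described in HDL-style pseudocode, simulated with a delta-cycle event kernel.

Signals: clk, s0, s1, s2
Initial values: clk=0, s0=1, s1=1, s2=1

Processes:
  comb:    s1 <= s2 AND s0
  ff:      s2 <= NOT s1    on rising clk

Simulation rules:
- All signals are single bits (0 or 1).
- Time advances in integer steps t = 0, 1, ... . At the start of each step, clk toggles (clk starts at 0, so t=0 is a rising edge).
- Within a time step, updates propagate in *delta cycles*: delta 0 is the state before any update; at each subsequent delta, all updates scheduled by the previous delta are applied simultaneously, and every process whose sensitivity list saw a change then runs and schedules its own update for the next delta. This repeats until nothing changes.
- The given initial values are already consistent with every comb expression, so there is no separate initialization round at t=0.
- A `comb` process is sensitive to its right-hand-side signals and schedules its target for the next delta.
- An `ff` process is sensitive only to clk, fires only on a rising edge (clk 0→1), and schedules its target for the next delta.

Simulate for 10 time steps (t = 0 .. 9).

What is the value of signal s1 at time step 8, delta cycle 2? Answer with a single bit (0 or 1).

1

[bits: clk,s2,s1,s0]
t=0: Δ0=0111 Δ1=1111 Δ2=1011 Δ3=1001 | 3Δ
t=1: Δ0=1001 Δ1=0001 | 1Δ
t=2: Δ0=0001 Δ1=1001 Δ2=1101 Δ3=1111 | 3Δ
t=3: Δ0=1111 Δ1=0111 | 1Δ
t=4: Δ0=0111 Δ1=1111 Δ2=1011 Δ3=1001 | 3Δ
t=5: Δ0=1001 Δ1=0001 | 1Δ
t=6: Δ0=0001 Δ1=1001 Δ2=1101 Δ3=1111 | 3Δ
t=7: Δ0=1111 Δ1=0111 | 1Δ
t=8: Δ0=0111 Δ1=1111 Δ2=1011 Δ3=1001 | 3Δ
t=9: Δ0=1001 Δ1=0001 | 1Δ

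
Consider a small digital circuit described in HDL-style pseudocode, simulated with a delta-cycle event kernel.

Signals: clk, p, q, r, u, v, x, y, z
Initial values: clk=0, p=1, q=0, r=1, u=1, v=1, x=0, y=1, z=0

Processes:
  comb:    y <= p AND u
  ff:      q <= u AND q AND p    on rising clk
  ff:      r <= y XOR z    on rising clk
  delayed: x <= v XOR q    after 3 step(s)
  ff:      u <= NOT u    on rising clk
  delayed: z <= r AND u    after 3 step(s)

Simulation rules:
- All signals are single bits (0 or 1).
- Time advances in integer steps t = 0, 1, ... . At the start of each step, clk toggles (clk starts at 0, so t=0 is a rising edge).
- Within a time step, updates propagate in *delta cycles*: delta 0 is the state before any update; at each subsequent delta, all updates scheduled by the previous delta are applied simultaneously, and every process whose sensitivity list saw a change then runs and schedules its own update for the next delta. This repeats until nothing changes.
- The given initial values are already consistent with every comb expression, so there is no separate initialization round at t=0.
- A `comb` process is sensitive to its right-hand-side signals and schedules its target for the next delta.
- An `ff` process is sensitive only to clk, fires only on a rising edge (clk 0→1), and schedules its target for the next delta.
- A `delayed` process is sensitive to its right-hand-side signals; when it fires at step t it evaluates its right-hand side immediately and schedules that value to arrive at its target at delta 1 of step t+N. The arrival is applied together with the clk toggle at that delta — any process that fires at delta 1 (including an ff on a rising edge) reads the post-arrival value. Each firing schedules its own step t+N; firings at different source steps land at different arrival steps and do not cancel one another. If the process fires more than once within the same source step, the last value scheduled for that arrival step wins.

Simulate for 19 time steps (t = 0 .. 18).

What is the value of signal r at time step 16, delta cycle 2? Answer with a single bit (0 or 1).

1

t=0 Δ0: v=1 y=1 p=1 x=0 z=0 q=0 clk=0 r=1 u=1
  Δ1: clk:0→1
  Δ2: u:1→0
  Δ3: y:1→0
  (3Δ to stable)
t=1 Δ0: v=1 y=0 p=1 x=0 z=0 q=0 clk=1 r=1 u=0
  Δ1: clk:1→0
  (1Δ to stable)
t=2 Δ0: v=1 y=0 p=1 x=0 z=0 q=0 clk=0 r=1 u=0
  Δ1: clk:0→1
  Δ2: r:1→0, u:0→1
  Δ3: y:0→1
  (3Δ to stable)
t=3 Δ0: v=1 y=1 p=1 x=0 z=0 q=0 clk=1 r=0 u=1
  Δ1: clk:1→0
  (1Δ to stable)
t=4 Δ0: v=1 y=1 p=1 x=0 z=0 q=0 clk=0 r=0 u=1
  Δ1: clk:0→1
  Δ2: r:0→1, u:1→0
  Δ3: y:1→0
  (3Δ to stable)
t=5 Δ0: v=1 y=0 p=1 x=0 z=0 q=0 clk=1 r=1 u=0
  Δ1: clk:1→0
  (1Δ to stable)
t=6 Δ0: v=1 y=0 p=1 x=0 z=0 q=0 clk=0 r=1 u=0
  Δ1: clk:0→1
  Δ2: r:1→0, u:0→1
  Δ3: y:0→1
  (3Δ to stable)
t=7 Δ0: v=1 y=1 p=1 x=0 z=0 q=0 clk=1 r=0 u=1
  Δ1: clk:1→0
  (1Δ to stable)
t=8 Δ0: v=1 y=1 p=1 x=0 z=0 q=0 clk=0 r=0 u=1
  Δ1: clk:0→1
  Δ2: r:0→1, u:1→0
  Δ3: y:1→0
  (3Δ to stable)
t=9 Δ0: v=1 y=0 p=1 x=0 z=0 q=0 clk=1 r=1 u=0
  Δ1: clk:1→0
  (1Δ to stable)
t=10 Δ0: v=1 y=0 p=1 x=0 z=0 q=0 clk=0 r=1 u=0
  Δ1: clk:0→1
  Δ2: r:1→0, u:0→1
  Δ3: y:0→1
  (3Δ to stable)
t=11 Δ0: v=1 y=1 p=1 x=0 z=0 q=0 clk=1 r=0 u=1
  Δ1: clk:1→0
  (1Δ to stable)
t=12 Δ0: v=1 y=1 p=1 x=0 z=0 q=0 clk=0 r=0 u=1
  Δ1: clk:0→1
  Δ2: r:0→1, u:1→0
  Δ3: y:1→0
  (3Δ to stable)
t=13 Δ0: v=1 y=0 p=1 x=0 z=0 q=0 clk=1 r=1 u=0
  Δ1: clk:1→0
  (1Δ to stable)
t=14 Δ0: v=1 y=0 p=1 x=0 z=0 q=0 clk=0 r=1 u=0
  Δ1: clk:0→1
  Δ2: r:1→0, u:0→1
  Δ3: y:0→1
  (3Δ to stable)
t=15 Δ0: v=1 y=1 p=1 x=0 z=0 q=0 clk=1 r=0 u=1
  Δ1: clk:1→0
  (1Δ to stable)
t=16 Δ0: v=1 y=1 p=1 x=0 z=0 q=0 clk=0 r=0 u=1
  Δ1: clk:0→1
  Δ2: r:0→1, u:1→0
  Δ3: y:1→0
  (3Δ to stable)
t=17 Δ0: v=1 y=0 p=1 x=0 z=0 q=0 clk=1 r=1 u=0
  Δ1: clk:1→0
  (1Δ to stable)
t=18 Δ0: v=1 y=0 p=1 x=0 z=0 q=0 clk=0 r=1 u=0
  Δ1: clk:0→1
  Δ2: r:1→0, u:0→1
  Δ3: y:0→1
  (3Δ to stable)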